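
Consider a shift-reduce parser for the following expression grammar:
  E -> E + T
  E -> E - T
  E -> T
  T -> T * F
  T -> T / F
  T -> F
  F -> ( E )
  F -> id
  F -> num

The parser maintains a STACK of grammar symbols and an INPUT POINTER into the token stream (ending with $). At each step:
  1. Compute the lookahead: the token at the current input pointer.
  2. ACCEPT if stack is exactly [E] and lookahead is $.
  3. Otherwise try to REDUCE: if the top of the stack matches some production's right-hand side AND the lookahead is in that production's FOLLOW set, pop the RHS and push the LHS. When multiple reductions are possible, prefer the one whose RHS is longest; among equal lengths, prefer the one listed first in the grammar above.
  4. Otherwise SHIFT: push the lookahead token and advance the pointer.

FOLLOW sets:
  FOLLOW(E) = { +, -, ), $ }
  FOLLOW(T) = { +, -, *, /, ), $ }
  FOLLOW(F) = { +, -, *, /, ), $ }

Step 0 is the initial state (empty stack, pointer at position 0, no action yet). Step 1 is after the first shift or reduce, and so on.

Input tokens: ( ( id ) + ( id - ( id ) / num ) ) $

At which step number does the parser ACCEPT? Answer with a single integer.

Step 1: shift (. Stack=[(] ptr=1 lookahead=( remaining=[( id ) + ( id - ( id ) / num ) ) $]
Step 2: shift (. Stack=[( (] ptr=2 lookahead=id remaining=[id ) + ( id - ( id ) / num ) ) $]
Step 3: shift id. Stack=[( ( id] ptr=3 lookahead=) remaining=[) + ( id - ( id ) / num ) ) $]
Step 4: reduce F->id. Stack=[( ( F] ptr=3 lookahead=) remaining=[) + ( id - ( id ) / num ) ) $]
Step 5: reduce T->F. Stack=[( ( T] ptr=3 lookahead=) remaining=[) + ( id - ( id ) / num ) ) $]
Step 6: reduce E->T. Stack=[( ( E] ptr=3 lookahead=) remaining=[) + ( id - ( id ) / num ) ) $]
Step 7: shift ). Stack=[( ( E )] ptr=4 lookahead=+ remaining=[+ ( id - ( id ) / num ) ) $]
Step 8: reduce F->( E ). Stack=[( F] ptr=4 lookahead=+ remaining=[+ ( id - ( id ) / num ) ) $]
Step 9: reduce T->F. Stack=[( T] ptr=4 lookahead=+ remaining=[+ ( id - ( id ) / num ) ) $]
Step 10: reduce E->T. Stack=[( E] ptr=4 lookahead=+ remaining=[+ ( id - ( id ) / num ) ) $]
Step 11: shift +. Stack=[( E +] ptr=5 lookahead=( remaining=[( id - ( id ) / num ) ) $]
Step 12: shift (. Stack=[( E + (] ptr=6 lookahead=id remaining=[id - ( id ) / num ) ) $]
Step 13: shift id. Stack=[( E + ( id] ptr=7 lookahead=- remaining=[- ( id ) / num ) ) $]
Step 14: reduce F->id. Stack=[( E + ( F] ptr=7 lookahead=- remaining=[- ( id ) / num ) ) $]
Step 15: reduce T->F. Stack=[( E + ( T] ptr=7 lookahead=- remaining=[- ( id ) / num ) ) $]
Step 16: reduce E->T. Stack=[( E + ( E] ptr=7 lookahead=- remaining=[- ( id ) / num ) ) $]
Step 17: shift -. Stack=[( E + ( E -] ptr=8 lookahead=( remaining=[( id ) / num ) ) $]
Step 18: shift (. Stack=[( E + ( E - (] ptr=9 lookahead=id remaining=[id ) / num ) ) $]
Step 19: shift id. Stack=[( E + ( E - ( id] ptr=10 lookahead=) remaining=[) / num ) ) $]
Step 20: reduce F->id. Stack=[( E + ( E - ( F] ptr=10 lookahead=) remaining=[) / num ) ) $]
Step 21: reduce T->F. Stack=[( E + ( E - ( T] ptr=10 lookahead=) remaining=[) / num ) ) $]
Step 22: reduce E->T. Stack=[( E + ( E - ( E] ptr=10 lookahead=) remaining=[) / num ) ) $]
Step 23: shift ). Stack=[( E + ( E - ( E )] ptr=11 lookahead=/ remaining=[/ num ) ) $]
Step 24: reduce F->( E ). Stack=[( E + ( E - F] ptr=11 lookahead=/ remaining=[/ num ) ) $]
Step 25: reduce T->F. Stack=[( E + ( E - T] ptr=11 lookahead=/ remaining=[/ num ) ) $]
Step 26: shift /. Stack=[( E + ( E - T /] ptr=12 lookahead=num remaining=[num ) ) $]
Step 27: shift num. Stack=[( E + ( E - T / num] ptr=13 lookahead=) remaining=[) ) $]
Step 28: reduce F->num. Stack=[( E + ( E - T / F] ptr=13 lookahead=) remaining=[) ) $]
Step 29: reduce T->T / F. Stack=[( E + ( E - T] ptr=13 lookahead=) remaining=[) ) $]
Step 30: reduce E->E - T. Stack=[( E + ( E] ptr=13 lookahead=) remaining=[) ) $]
Step 31: shift ). Stack=[( E + ( E )] ptr=14 lookahead=) remaining=[) $]
Step 32: reduce F->( E ). Stack=[( E + F] ptr=14 lookahead=) remaining=[) $]
Step 33: reduce T->F. Stack=[( E + T] ptr=14 lookahead=) remaining=[) $]
Step 34: reduce E->E + T. Stack=[( E] ptr=14 lookahead=) remaining=[) $]
Step 35: shift ). Stack=[( E )] ptr=15 lookahead=$ remaining=[$]
Step 36: reduce F->( E ). Stack=[F] ptr=15 lookahead=$ remaining=[$]
Step 37: reduce T->F. Stack=[T] ptr=15 lookahead=$ remaining=[$]
Step 38: reduce E->T. Stack=[E] ptr=15 lookahead=$ remaining=[$]
Step 39: accept. Stack=[E] ptr=15 lookahead=$ remaining=[$]

Answer: 39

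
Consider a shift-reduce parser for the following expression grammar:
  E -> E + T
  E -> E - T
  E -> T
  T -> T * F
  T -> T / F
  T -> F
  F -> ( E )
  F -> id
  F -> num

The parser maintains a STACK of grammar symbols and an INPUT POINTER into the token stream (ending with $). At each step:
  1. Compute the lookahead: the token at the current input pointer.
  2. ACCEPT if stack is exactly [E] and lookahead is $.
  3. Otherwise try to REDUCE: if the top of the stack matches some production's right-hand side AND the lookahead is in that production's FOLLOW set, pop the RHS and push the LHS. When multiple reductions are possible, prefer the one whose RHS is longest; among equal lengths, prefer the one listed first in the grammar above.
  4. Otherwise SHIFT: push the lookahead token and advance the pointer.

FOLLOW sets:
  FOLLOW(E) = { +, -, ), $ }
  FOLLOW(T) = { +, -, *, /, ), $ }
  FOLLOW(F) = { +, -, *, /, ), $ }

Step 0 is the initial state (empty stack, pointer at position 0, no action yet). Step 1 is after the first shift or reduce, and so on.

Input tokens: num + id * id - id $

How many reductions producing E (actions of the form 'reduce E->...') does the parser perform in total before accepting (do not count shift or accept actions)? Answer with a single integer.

Answer: 3

Derivation:
Step 1: shift num. Stack=[num] ptr=1 lookahead=+ remaining=[+ id * id - id $]
Step 2: reduce F->num. Stack=[F] ptr=1 lookahead=+ remaining=[+ id * id - id $]
Step 3: reduce T->F. Stack=[T] ptr=1 lookahead=+ remaining=[+ id * id - id $]
Step 4: reduce E->T. Stack=[E] ptr=1 lookahead=+ remaining=[+ id * id - id $]
Step 5: shift +. Stack=[E +] ptr=2 lookahead=id remaining=[id * id - id $]
Step 6: shift id. Stack=[E + id] ptr=3 lookahead=* remaining=[* id - id $]
Step 7: reduce F->id. Stack=[E + F] ptr=3 lookahead=* remaining=[* id - id $]
Step 8: reduce T->F. Stack=[E + T] ptr=3 lookahead=* remaining=[* id - id $]
Step 9: shift *. Stack=[E + T *] ptr=4 lookahead=id remaining=[id - id $]
Step 10: shift id. Stack=[E + T * id] ptr=5 lookahead=- remaining=[- id $]
Step 11: reduce F->id. Stack=[E + T * F] ptr=5 lookahead=- remaining=[- id $]
Step 12: reduce T->T * F. Stack=[E + T] ptr=5 lookahead=- remaining=[- id $]
Step 13: reduce E->E + T. Stack=[E] ptr=5 lookahead=- remaining=[- id $]
Step 14: shift -. Stack=[E -] ptr=6 lookahead=id remaining=[id $]
Step 15: shift id. Stack=[E - id] ptr=7 lookahead=$ remaining=[$]
Step 16: reduce F->id. Stack=[E - F] ptr=7 lookahead=$ remaining=[$]
Step 17: reduce T->F. Stack=[E - T] ptr=7 lookahead=$ remaining=[$]
Step 18: reduce E->E - T. Stack=[E] ptr=7 lookahead=$ remaining=[$]
Step 19: accept. Stack=[E] ptr=7 lookahead=$ remaining=[$]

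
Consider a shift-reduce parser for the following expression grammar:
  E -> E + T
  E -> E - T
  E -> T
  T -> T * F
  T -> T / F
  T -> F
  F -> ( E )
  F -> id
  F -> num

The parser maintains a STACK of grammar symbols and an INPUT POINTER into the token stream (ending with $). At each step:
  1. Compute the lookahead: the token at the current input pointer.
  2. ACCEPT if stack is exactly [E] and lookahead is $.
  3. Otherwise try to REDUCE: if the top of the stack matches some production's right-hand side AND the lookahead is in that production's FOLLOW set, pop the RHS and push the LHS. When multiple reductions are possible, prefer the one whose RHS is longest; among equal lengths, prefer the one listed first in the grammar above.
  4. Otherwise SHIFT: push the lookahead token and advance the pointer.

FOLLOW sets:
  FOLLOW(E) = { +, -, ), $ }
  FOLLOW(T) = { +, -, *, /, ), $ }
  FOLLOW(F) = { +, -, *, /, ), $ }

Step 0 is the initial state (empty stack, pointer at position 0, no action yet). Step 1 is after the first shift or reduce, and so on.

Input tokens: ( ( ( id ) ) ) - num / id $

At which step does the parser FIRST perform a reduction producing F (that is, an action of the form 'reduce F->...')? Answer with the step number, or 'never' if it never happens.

Answer: 5

Derivation:
Step 1: shift (. Stack=[(] ptr=1 lookahead=( remaining=[( ( id ) ) ) - num / id $]
Step 2: shift (. Stack=[( (] ptr=2 lookahead=( remaining=[( id ) ) ) - num / id $]
Step 3: shift (. Stack=[( ( (] ptr=3 lookahead=id remaining=[id ) ) ) - num / id $]
Step 4: shift id. Stack=[( ( ( id] ptr=4 lookahead=) remaining=[) ) ) - num / id $]
Step 5: reduce F->id. Stack=[( ( ( F] ptr=4 lookahead=) remaining=[) ) ) - num / id $]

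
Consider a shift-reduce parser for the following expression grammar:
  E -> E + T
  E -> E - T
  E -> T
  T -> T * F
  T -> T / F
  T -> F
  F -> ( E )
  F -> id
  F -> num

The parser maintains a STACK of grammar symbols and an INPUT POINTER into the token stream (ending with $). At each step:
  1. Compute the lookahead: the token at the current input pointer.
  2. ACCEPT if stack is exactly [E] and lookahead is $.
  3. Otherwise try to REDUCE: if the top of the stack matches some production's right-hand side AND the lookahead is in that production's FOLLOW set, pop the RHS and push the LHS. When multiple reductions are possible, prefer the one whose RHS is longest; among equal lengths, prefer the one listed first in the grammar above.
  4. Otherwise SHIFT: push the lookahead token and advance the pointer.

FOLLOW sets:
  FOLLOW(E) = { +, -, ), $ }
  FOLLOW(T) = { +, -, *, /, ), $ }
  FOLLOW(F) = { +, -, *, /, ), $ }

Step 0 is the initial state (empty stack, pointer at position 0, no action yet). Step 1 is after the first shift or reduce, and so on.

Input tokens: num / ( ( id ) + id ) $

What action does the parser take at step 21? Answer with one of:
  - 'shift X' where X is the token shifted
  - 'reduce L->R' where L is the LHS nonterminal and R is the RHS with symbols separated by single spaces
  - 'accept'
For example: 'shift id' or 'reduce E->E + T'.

Step 1: shift num. Stack=[num] ptr=1 lookahead=/ remaining=[/ ( ( id ) + id ) $]
Step 2: reduce F->num. Stack=[F] ptr=1 lookahead=/ remaining=[/ ( ( id ) + id ) $]
Step 3: reduce T->F. Stack=[T] ptr=1 lookahead=/ remaining=[/ ( ( id ) + id ) $]
Step 4: shift /. Stack=[T /] ptr=2 lookahead=( remaining=[( ( id ) + id ) $]
Step 5: shift (. Stack=[T / (] ptr=3 lookahead=( remaining=[( id ) + id ) $]
Step 6: shift (. Stack=[T / ( (] ptr=4 lookahead=id remaining=[id ) + id ) $]
Step 7: shift id. Stack=[T / ( ( id] ptr=5 lookahead=) remaining=[) + id ) $]
Step 8: reduce F->id. Stack=[T / ( ( F] ptr=5 lookahead=) remaining=[) + id ) $]
Step 9: reduce T->F. Stack=[T / ( ( T] ptr=5 lookahead=) remaining=[) + id ) $]
Step 10: reduce E->T. Stack=[T / ( ( E] ptr=5 lookahead=) remaining=[) + id ) $]
Step 11: shift ). Stack=[T / ( ( E )] ptr=6 lookahead=+ remaining=[+ id ) $]
Step 12: reduce F->( E ). Stack=[T / ( F] ptr=6 lookahead=+ remaining=[+ id ) $]
Step 13: reduce T->F. Stack=[T / ( T] ptr=6 lookahead=+ remaining=[+ id ) $]
Step 14: reduce E->T. Stack=[T / ( E] ptr=6 lookahead=+ remaining=[+ id ) $]
Step 15: shift +. Stack=[T / ( E +] ptr=7 lookahead=id remaining=[id ) $]
Step 16: shift id. Stack=[T / ( E + id] ptr=8 lookahead=) remaining=[) $]
Step 17: reduce F->id. Stack=[T / ( E + F] ptr=8 lookahead=) remaining=[) $]
Step 18: reduce T->F. Stack=[T / ( E + T] ptr=8 lookahead=) remaining=[) $]
Step 19: reduce E->E + T. Stack=[T / ( E] ptr=8 lookahead=) remaining=[) $]
Step 20: shift ). Stack=[T / ( E )] ptr=9 lookahead=$ remaining=[$]
Step 21: reduce F->( E ). Stack=[T / F] ptr=9 lookahead=$ remaining=[$]

Answer: reduce F->( E )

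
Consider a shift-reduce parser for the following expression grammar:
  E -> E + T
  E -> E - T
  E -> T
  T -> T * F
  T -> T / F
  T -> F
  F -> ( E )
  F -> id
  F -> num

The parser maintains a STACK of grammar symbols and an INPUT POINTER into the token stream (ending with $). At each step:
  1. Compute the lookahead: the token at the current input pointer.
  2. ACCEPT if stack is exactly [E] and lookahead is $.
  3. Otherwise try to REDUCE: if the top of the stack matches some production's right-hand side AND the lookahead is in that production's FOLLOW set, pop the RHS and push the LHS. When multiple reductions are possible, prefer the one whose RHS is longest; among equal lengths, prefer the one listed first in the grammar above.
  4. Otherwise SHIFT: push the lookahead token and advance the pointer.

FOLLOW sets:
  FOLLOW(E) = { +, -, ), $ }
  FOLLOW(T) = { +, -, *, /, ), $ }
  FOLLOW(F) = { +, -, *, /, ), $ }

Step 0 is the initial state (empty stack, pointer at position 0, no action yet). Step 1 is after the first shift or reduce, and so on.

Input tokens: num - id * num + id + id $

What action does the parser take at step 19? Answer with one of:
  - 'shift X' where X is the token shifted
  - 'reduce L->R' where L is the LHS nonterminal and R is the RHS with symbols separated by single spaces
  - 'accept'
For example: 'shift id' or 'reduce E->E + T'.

Answer: shift +

Derivation:
Step 1: shift num. Stack=[num] ptr=1 lookahead=- remaining=[- id * num + id + id $]
Step 2: reduce F->num. Stack=[F] ptr=1 lookahead=- remaining=[- id * num + id + id $]
Step 3: reduce T->F. Stack=[T] ptr=1 lookahead=- remaining=[- id * num + id + id $]
Step 4: reduce E->T. Stack=[E] ptr=1 lookahead=- remaining=[- id * num + id + id $]
Step 5: shift -. Stack=[E -] ptr=2 lookahead=id remaining=[id * num + id + id $]
Step 6: shift id. Stack=[E - id] ptr=3 lookahead=* remaining=[* num + id + id $]
Step 7: reduce F->id. Stack=[E - F] ptr=3 lookahead=* remaining=[* num + id + id $]
Step 8: reduce T->F. Stack=[E - T] ptr=3 lookahead=* remaining=[* num + id + id $]
Step 9: shift *. Stack=[E - T *] ptr=4 lookahead=num remaining=[num + id + id $]
Step 10: shift num. Stack=[E - T * num] ptr=5 lookahead=+ remaining=[+ id + id $]
Step 11: reduce F->num. Stack=[E - T * F] ptr=5 lookahead=+ remaining=[+ id + id $]
Step 12: reduce T->T * F. Stack=[E - T] ptr=5 lookahead=+ remaining=[+ id + id $]
Step 13: reduce E->E - T. Stack=[E] ptr=5 lookahead=+ remaining=[+ id + id $]
Step 14: shift +. Stack=[E +] ptr=6 lookahead=id remaining=[id + id $]
Step 15: shift id. Stack=[E + id] ptr=7 lookahead=+ remaining=[+ id $]
Step 16: reduce F->id. Stack=[E + F] ptr=7 lookahead=+ remaining=[+ id $]
Step 17: reduce T->F. Stack=[E + T] ptr=7 lookahead=+ remaining=[+ id $]
Step 18: reduce E->E + T. Stack=[E] ptr=7 lookahead=+ remaining=[+ id $]
Step 19: shift +. Stack=[E +] ptr=8 lookahead=id remaining=[id $]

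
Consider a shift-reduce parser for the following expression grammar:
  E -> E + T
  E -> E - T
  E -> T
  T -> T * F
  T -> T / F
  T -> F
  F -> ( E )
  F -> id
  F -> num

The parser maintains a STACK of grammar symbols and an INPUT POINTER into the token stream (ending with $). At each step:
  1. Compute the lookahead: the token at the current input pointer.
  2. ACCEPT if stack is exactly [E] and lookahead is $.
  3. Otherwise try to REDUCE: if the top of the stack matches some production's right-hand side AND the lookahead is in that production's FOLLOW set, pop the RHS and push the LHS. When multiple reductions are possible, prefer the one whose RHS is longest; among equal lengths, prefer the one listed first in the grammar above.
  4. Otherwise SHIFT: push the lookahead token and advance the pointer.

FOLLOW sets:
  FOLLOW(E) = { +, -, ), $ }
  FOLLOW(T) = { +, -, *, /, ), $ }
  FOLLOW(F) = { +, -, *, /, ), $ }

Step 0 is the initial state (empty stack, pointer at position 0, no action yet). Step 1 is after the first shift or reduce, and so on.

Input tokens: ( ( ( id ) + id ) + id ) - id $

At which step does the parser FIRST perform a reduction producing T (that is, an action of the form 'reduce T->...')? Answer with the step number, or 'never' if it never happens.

Answer: 6

Derivation:
Step 1: shift (. Stack=[(] ptr=1 lookahead=( remaining=[( ( id ) + id ) + id ) - id $]
Step 2: shift (. Stack=[( (] ptr=2 lookahead=( remaining=[( id ) + id ) + id ) - id $]
Step 3: shift (. Stack=[( ( (] ptr=3 lookahead=id remaining=[id ) + id ) + id ) - id $]
Step 4: shift id. Stack=[( ( ( id] ptr=4 lookahead=) remaining=[) + id ) + id ) - id $]
Step 5: reduce F->id. Stack=[( ( ( F] ptr=4 lookahead=) remaining=[) + id ) + id ) - id $]
Step 6: reduce T->F. Stack=[( ( ( T] ptr=4 lookahead=) remaining=[) + id ) + id ) - id $]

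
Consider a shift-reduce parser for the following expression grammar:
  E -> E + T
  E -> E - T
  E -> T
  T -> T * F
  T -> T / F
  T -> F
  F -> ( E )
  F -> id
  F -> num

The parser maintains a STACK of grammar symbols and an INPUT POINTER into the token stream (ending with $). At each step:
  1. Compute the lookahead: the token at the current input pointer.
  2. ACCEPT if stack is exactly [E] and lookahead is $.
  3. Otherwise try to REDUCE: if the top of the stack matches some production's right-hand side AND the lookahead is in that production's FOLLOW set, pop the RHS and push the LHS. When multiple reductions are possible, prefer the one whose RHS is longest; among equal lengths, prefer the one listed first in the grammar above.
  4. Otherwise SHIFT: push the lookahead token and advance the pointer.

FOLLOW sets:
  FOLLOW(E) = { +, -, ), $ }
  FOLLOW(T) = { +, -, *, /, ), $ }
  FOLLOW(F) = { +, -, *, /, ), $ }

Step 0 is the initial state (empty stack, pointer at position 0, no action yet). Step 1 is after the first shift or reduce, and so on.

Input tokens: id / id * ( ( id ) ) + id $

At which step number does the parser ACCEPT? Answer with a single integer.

Answer: 28

Derivation:
Step 1: shift id. Stack=[id] ptr=1 lookahead=/ remaining=[/ id * ( ( id ) ) + id $]
Step 2: reduce F->id. Stack=[F] ptr=1 lookahead=/ remaining=[/ id * ( ( id ) ) + id $]
Step 3: reduce T->F. Stack=[T] ptr=1 lookahead=/ remaining=[/ id * ( ( id ) ) + id $]
Step 4: shift /. Stack=[T /] ptr=2 lookahead=id remaining=[id * ( ( id ) ) + id $]
Step 5: shift id. Stack=[T / id] ptr=3 lookahead=* remaining=[* ( ( id ) ) + id $]
Step 6: reduce F->id. Stack=[T / F] ptr=3 lookahead=* remaining=[* ( ( id ) ) + id $]
Step 7: reduce T->T / F. Stack=[T] ptr=3 lookahead=* remaining=[* ( ( id ) ) + id $]
Step 8: shift *. Stack=[T *] ptr=4 lookahead=( remaining=[( ( id ) ) + id $]
Step 9: shift (. Stack=[T * (] ptr=5 lookahead=( remaining=[( id ) ) + id $]
Step 10: shift (. Stack=[T * ( (] ptr=6 lookahead=id remaining=[id ) ) + id $]
Step 11: shift id. Stack=[T * ( ( id] ptr=7 lookahead=) remaining=[) ) + id $]
Step 12: reduce F->id. Stack=[T * ( ( F] ptr=7 lookahead=) remaining=[) ) + id $]
Step 13: reduce T->F. Stack=[T * ( ( T] ptr=7 lookahead=) remaining=[) ) + id $]
Step 14: reduce E->T. Stack=[T * ( ( E] ptr=7 lookahead=) remaining=[) ) + id $]
Step 15: shift ). Stack=[T * ( ( E )] ptr=8 lookahead=) remaining=[) + id $]
Step 16: reduce F->( E ). Stack=[T * ( F] ptr=8 lookahead=) remaining=[) + id $]
Step 17: reduce T->F. Stack=[T * ( T] ptr=8 lookahead=) remaining=[) + id $]
Step 18: reduce E->T. Stack=[T * ( E] ptr=8 lookahead=) remaining=[) + id $]
Step 19: shift ). Stack=[T * ( E )] ptr=9 lookahead=+ remaining=[+ id $]
Step 20: reduce F->( E ). Stack=[T * F] ptr=9 lookahead=+ remaining=[+ id $]
Step 21: reduce T->T * F. Stack=[T] ptr=9 lookahead=+ remaining=[+ id $]
Step 22: reduce E->T. Stack=[E] ptr=9 lookahead=+ remaining=[+ id $]
Step 23: shift +. Stack=[E +] ptr=10 lookahead=id remaining=[id $]
Step 24: shift id. Stack=[E + id] ptr=11 lookahead=$ remaining=[$]
Step 25: reduce F->id. Stack=[E + F] ptr=11 lookahead=$ remaining=[$]
Step 26: reduce T->F. Stack=[E + T] ptr=11 lookahead=$ remaining=[$]
Step 27: reduce E->E + T. Stack=[E] ptr=11 lookahead=$ remaining=[$]
Step 28: accept. Stack=[E] ptr=11 lookahead=$ remaining=[$]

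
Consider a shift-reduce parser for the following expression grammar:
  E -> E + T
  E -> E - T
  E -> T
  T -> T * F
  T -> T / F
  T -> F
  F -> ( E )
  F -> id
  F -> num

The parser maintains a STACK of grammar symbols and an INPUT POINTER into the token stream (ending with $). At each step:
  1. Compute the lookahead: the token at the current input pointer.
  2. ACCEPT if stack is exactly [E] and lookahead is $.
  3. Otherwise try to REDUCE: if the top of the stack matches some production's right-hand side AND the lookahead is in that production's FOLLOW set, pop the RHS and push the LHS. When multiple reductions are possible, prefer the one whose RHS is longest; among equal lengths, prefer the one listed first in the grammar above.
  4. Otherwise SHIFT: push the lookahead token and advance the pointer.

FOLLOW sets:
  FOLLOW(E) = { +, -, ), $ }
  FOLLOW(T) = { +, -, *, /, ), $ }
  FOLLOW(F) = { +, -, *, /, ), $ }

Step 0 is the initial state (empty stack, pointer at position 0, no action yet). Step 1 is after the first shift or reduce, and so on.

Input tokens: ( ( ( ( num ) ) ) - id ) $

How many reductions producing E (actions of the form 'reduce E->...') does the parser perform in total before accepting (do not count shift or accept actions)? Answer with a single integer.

Answer: 6

Derivation:
Step 1: shift (. Stack=[(] ptr=1 lookahead=( remaining=[( ( ( num ) ) ) - id ) $]
Step 2: shift (. Stack=[( (] ptr=2 lookahead=( remaining=[( ( num ) ) ) - id ) $]
Step 3: shift (. Stack=[( ( (] ptr=3 lookahead=( remaining=[( num ) ) ) - id ) $]
Step 4: shift (. Stack=[( ( ( (] ptr=4 lookahead=num remaining=[num ) ) ) - id ) $]
Step 5: shift num. Stack=[( ( ( ( num] ptr=5 lookahead=) remaining=[) ) ) - id ) $]
Step 6: reduce F->num. Stack=[( ( ( ( F] ptr=5 lookahead=) remaining=[) ) ) - id ) $]
Step 7: reduce T->F. Stack=[( ( ( ( T] ptr=5 lookahead=) remaining=[) ) ) - id ) $]
Step 8: reduce E->T. Stack=[( ( ( ( E] ptr=5 lookahead=) remaining=[) ) ) - id ) $]
Step 9: shift ). Stack=[( ( ( ( E )] ptr=6 lookahead=) remaining=[) ) - id ) $]
Step 10: reduce F->( E ). Stack=[( ( ( F] ptr=6 lookahead=) remaining=[) ) - id ) $]
Step 11: reduce T->F. Stack=[( ( ( T] ptr=6 lookahead=) remaining=[) ) - id ) $]
Step 12: reduce E->T. Stack=[( ( ( E] ptr=6 lookahead=) remaining=[) ) - id ) $]
Step 13: shift ). Stack=[( ( ( E )] ptr=7 lookahead=) remaining=[) - id ) $]
Step 14: reduce F->( E ). Stack=[( ( F] ptr=7 lookahead=) remaining=[) - id ) $]
Step 15: reduce T->F. Stack=[( ( T] ptr=7 lookahead=) remaining=[) - id ) $]
Step 16: reduce E->T. Stack=[( ( E] ptr=7 lookahead=) remaining=[) - id ) $]
Step 17: shift ). Stack=[( ( E )] ptr=8 lookahead=- remaining=[- id ) $]
Step 18: reduce F->( E ). Stack=[( F] ptr=8 lookahead=- remaining=[- id ) $]
Step 19: reduce T->F. Stack=[( T] ptr=8 lookahead=- remaining=[- id ) $]
Step 20: reduce E->T. Stack=[( E] ptr=8 lookahead=- remaining=[- id ) $]
Step 21: shift -. Stack=[( E -] ptr=9 lookahead=id remaining=[id ) $]
Step 22: shift id. Stack=[( E - id] ptr=10 lookahead=) remaining=[) $]
Step 23: reduce F->id. Stack=[( E - F] ptr=10 lookahead=) remaining=[) $]
Step 24: reduce T->F. Stack=[( E - T] ptr=10 lookahead=) remaining=[) $]
Step 25: reduce E->E - T. Stack=[( E] ptr=10 lookahead=) remaining=[) $]
Step 26: shift ). Stack=[( E )] ptr=11 lookahead=$ remaining=[$]
Step 27: reduce F->( E ). Stack=[F] ptr=11 lookahead=$ remaining=[$]
Step 28: reduce T->F. Stack=[T] ptr=11 lookahead=$ remaining=[$]
Step 29: reduce E->T. Stack=[E] ptr=11 lookahead=$ remaining=[$]
Step 30: accept. Stack=[E] ptr=11 lookahead=$ remaining=[$]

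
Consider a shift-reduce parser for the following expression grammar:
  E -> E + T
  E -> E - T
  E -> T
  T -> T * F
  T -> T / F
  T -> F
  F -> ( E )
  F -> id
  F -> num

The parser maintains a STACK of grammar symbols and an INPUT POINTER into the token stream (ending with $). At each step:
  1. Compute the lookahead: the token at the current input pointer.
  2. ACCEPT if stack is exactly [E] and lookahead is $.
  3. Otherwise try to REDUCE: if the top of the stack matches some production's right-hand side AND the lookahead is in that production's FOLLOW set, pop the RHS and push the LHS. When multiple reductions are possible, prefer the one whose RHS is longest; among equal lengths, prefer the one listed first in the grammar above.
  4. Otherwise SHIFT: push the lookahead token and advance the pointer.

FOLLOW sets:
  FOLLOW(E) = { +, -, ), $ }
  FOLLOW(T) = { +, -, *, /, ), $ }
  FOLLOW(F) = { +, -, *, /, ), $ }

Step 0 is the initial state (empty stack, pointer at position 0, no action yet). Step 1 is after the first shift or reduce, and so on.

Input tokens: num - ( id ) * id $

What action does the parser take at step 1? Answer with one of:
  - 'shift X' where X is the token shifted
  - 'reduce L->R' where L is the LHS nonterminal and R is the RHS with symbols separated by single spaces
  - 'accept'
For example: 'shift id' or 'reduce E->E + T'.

Step 1: shift num. Stack=[num] ptr=1 lookahead=- remaining=[- ( id ) * id $]

Answer: shift num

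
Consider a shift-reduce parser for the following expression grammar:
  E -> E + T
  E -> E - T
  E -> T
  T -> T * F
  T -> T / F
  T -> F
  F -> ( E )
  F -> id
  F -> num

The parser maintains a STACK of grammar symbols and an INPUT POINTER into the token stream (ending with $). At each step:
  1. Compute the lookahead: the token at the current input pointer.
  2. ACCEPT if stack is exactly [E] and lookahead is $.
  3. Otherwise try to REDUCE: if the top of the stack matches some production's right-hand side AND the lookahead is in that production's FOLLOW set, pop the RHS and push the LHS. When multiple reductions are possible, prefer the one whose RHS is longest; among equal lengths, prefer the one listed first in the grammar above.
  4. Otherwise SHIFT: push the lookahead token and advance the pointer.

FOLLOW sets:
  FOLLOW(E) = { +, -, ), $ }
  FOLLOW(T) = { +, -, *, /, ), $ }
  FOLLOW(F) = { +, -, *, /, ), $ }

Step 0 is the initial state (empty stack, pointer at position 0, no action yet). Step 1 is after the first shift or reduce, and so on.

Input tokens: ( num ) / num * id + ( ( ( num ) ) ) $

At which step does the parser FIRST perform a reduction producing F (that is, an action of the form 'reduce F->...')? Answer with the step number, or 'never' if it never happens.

Answer: 3

Derivation:
Step 1: shift (. Stack=[(] ptr=1 lookahead=num remaining=[num ) / num * id + ( ( ( num ) ) ) $]
Step 2: shift num. Stack=[( num] ptr=2 lookahead=) remaining=[) / num * id + ( ( ( num ) ) ) $]
Step 3: reduce F->num. Stack=[( F] ptr=2 lookahead=) remaining=[) / num * id + ( ( ( num ) ) ) $]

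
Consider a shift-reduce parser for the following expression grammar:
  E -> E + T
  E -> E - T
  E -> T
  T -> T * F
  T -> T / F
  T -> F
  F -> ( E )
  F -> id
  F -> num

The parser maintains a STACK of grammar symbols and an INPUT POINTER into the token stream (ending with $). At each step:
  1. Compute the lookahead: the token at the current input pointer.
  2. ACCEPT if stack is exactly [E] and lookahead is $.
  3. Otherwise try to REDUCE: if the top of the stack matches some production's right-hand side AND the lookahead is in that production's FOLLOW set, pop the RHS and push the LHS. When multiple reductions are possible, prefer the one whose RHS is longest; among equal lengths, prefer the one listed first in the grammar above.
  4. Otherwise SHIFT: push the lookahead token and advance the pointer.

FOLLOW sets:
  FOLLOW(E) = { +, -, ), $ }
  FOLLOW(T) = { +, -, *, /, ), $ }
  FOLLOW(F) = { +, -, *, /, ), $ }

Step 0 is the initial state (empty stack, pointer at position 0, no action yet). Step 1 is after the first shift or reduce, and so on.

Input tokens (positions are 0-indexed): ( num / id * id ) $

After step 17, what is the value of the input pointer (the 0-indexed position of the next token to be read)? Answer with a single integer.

Step 1: shift (. Stack=[(] ptr=1 lookahead=num remaining=[num / id * id ) $]
Step 2: shift num. Stack=[( num] ptr=2 lookahead=/ remaining=[/ id * id ) $]
Step 3: reduce F->num. Stack=[( F] ptr=2 lookahead=/ remaining=[/ id * id ) $]
Step 4: reduce T->F. Stack=[( T] ptr=2 lookahead=/ remaining=[/ id * id ) $]
Step 5: shift /. Stack=[( T /] ptr=3 lookahead=id remaining=[id * id ) $]
Step 6: shift id. Stack=[( T / id] ptr=4 lookahead=* remaining=[* id ) $]
Step 7: reduce F->id. Stack=[( T / F] ptr=4 lookahead=* remaining=[* id ) $]
Step 8: reduce T->T / F. Stack=[( T] ptr=4 lookahead=* remaining=[* id ) $]
Step 9: shift *. Stack=[( T *] ptr=5 lookahead=id remaining=[id ) $]
Step 10: shift id. Stack=[( T * id] ptr=6 lookahead=) remaining=[) $]
Step 11: reduce F->id. Stack=[( T * F] ptr=6 lookahead=) remaining=[) $]
Step 12: reduce T->T * F. Stack=[( T] ptr=6 lookahead=) remaining=[) $]
Step 13: reduce E->T. Stack=[( E] ptr=6 lookahead=) remaining=[) $]
Step 14: shift ). Stack=[( E )] ptr=7 lookahead=$ remaining=[$]
Step 15: reduce F->( E ). Stack=[F] ptr=7 lookahead=$ remaining=[$]
Step 16: reduce T->F. Stack=[T] ptr=7 lookahead=$ remaining=[$]
Step 17: reduce E->T. Stack=[E] ptr=7 lookahead=$ remaining=[$]

Answer: 7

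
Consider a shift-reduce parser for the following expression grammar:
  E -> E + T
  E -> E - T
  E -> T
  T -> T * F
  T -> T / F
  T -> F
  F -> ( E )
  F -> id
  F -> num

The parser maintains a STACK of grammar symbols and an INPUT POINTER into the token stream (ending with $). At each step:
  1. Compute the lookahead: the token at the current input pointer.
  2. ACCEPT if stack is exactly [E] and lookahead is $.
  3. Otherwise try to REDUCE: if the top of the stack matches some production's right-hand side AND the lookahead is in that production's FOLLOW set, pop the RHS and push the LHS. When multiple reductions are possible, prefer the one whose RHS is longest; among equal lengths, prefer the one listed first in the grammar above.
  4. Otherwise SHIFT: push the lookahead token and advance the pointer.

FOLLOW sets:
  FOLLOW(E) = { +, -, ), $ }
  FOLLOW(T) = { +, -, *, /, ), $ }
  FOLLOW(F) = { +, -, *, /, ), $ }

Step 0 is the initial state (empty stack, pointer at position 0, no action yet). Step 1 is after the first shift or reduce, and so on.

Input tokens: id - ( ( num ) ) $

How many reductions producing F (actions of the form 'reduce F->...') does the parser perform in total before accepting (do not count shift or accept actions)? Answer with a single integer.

Answer: 4

Derivation:
Step 1: shift id. Stack=[id] ptr=1 lookahead=- remaining=[- ( ( num ) ) $]
Step 2: reduce F->id. Stack=[F] ptr=1 lookahead=- remaining=[- ( ( num ) ) $]
Step 3: reduce T->F. Stack=[T] ptr=1 lookahead=- remaining=[- ( ( num ) ) $]
Step 4: reduce E->T. Stack=[E] ptr=1 lookahead=- remaining=[- ( ( num ) ) $]
Step 5: shift -. Stack=[E -] ptr=2 lookahead=( remaining=[( ( num ) ) $]
Step 6: shift (. Stack=[E - (] ptr=3 lookahead=( remaining=[( num ) ) $]
Step 7: shift (. Stack=[E - ( (] ptr=4 lookahead=num remaining=[num ) ) $]
Step 8: shift num. Stack=[E - ( ( num] ptr=5 lookahead=) remaining=[) ) $]
Step 9: reduce F->num. Stack=[E - ( ( F] ptr=5 lookahead=) remaining=[) ) $]
Step 10: reduce T->F. Stack=[E - ( ( T] ptr=5 lookahead=) remaining=[) ) $]
Step 11: reduce E->T. Stack=[E - ( ( E] ptr=5 lookahead=) remaining=[) ) $]
Step 12: shift ). Stack=[E - ( ( E )] ptr=6 lookahead=) remaining=[) $]
Step 13: reduce F->( E ). Stack=[E - ( F] ptr=6 lookahead=) remaining=[) $]
Step 14: reduce T->F. Stack=[E - ( T] ptr=6 lookahead=) remaining=[) $]
Step 15: reduce E->T. Stack=[E - ( E] ptr=6 lookahead=) remaining=[) $]
Step 16: shift ). Stack=[E - ( E )] ptr=7 lookahead=$ remaining=[$]
Step 17: reduce F->( E ). Stack=[E - F] ptr=7 lookahead=$ remaining=[$]
Step 18: reduce T->F. Stack=[E - T] ptr=7 lookahead=$ remaining=[$]
Step 19: reduce E->E - T. Stack=[E] ptr=7 lookahead=$ remaining=[$]
Step 20: accept. Stack=[E] ptr=7 lookahead=$ remaining=[$]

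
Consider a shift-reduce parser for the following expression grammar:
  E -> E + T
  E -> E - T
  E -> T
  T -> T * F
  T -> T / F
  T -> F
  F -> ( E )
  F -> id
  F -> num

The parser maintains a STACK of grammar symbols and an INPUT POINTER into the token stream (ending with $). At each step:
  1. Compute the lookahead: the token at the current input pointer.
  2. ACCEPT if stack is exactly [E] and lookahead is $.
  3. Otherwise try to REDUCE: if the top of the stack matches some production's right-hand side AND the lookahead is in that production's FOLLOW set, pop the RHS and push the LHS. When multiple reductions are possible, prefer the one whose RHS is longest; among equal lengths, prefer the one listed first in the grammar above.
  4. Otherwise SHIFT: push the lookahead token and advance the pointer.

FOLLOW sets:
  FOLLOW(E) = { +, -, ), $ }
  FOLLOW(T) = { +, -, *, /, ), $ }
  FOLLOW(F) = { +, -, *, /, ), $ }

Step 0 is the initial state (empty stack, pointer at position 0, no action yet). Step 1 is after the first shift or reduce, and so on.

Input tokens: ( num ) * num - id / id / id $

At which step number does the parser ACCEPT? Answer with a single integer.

Step 1: shift (. Stack=[(] ptr=1 lookahead=num remaining=[num ) * num - id / id / id $]
Step 2: shift num. Stack=[( num] ptr=2 lookahead=) remaining=[) * num - id / id / id $]
Step 3: reduce F->num. Stack=[( F] ptr=2 lookahead=) remaining=[) * num - id / id / id $]
Step 4: reduce T->F. Stack=[( T] ptr=2 lookahead=) remaining=[) * num - id / id / id $]
Step 5: reduce E->T. Stack=[( E] ptr=2 lookahead=) remaining=[) * num - id / id / id $]
Step 6: shift ). Stack=[( E )] ptr=3 lookahead=* remaining=[* num - id / id / id $]
Step 7: reduce F->( E ). Stack=[F] ptr=3 lookahead=* remaining=[* num - id / id / id $]
Step 8: reduce T->F. Stack=[T] ptr=3 lookahead=* remaining=[* num - id / id / id $]
Step 9: shift *. Stack=[T *] ptr=4 lookahead=num remaining=[num - id / id / id $]
Step 10: shift num. Stack=[T * num] ptr=5 lookahead=- remaining=[- id / id / id $]
Step 11: reduce F->num. Stack=[T * F] ptr=5 lookahead=- remaining=[- id / id / id $]
Step 12: reduce T->T * F. Stack=[T] ptr=5 lookahead=- remaining=[- id / id / id $]
Step 13: reduce E->T. Stack=[E] ptr=5 lookahead=- remaining=[- id / id / id $]
Step 14: shift -. Stack=[E -] ptr=6 lookahead=id remaining=[id / id / id $]
Step 15: shift id. Stack=[E - id] ptr=7 lookahead=/ remaining=[/ id / id $]
Step 16: reduce F->id. Stack=[E - F] ptr=7 lookahead=/ remaining=[/ id / id $]
Step 17: reduce T->F. Stack=[E - T] ptr=7 lookahead=/ remaining=[/ id / id $]
Step 18: shift /. Stack=[E - T /] ptr=8 lookahead=id remaining=[id / id $]
Step 19: shift id. Stack=[E - T / id] ptr=9 lookahead=/ remaining=[/ id $]
Step 20: reduce F->id. Stack=[E - T / F] ptr=9 lookahead=/ remaining=[/ id $]
Step 21: reduce T->T / F. Stack=[E - T] ptr=9 lookahead=/ remaining=[/ id $]
Step 22: shift /. Stack=[E - T /] ptr=10 lookahead=id remaining=[id $]
Step 23: shift id. Stack=[E - T / id] ptr=11 lookahead=$ remaining=[$]
Step 24: reduce F->id. Stack=[E - T / F] ptr=11 lookahead=$ remaining=[$]
Step 25: reduce T->T / F. Stack=[E - T] ptr=11 lookahead=$ remaining=[$]
Step 26: reduce E->E - T. Stack=[E] ptr=11 lookahead=$ remaining=[$]
Step 27: accept. Stack=[E] ptr=11 lookahead=$ remaining=[$]

Answer: 27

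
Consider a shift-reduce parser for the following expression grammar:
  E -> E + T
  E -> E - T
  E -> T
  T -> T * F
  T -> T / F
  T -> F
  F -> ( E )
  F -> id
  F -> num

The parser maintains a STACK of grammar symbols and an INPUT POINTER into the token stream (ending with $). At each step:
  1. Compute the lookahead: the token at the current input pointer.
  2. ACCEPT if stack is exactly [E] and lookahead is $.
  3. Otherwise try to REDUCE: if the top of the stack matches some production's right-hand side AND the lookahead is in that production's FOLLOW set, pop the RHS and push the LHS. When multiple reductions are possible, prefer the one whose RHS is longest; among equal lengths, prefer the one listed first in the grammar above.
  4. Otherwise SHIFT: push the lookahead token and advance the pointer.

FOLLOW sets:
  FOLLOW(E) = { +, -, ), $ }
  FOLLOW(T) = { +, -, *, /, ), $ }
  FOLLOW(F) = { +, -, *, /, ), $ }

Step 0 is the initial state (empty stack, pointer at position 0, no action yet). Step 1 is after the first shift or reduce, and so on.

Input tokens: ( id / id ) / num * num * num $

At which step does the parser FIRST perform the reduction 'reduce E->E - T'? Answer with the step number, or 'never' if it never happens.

Step 1: shift (. Stack=[(] ptr=1 lookahead=id remaining=[id / id ) / num * num * num $]
Step 2: shift id. Stack=[( id] ptr=2 lookahead=/ remaining=[/ id ) / num * num * num $]
Step 3: reduce F->id. Stack=[( F] ptr=2 lookahead=/ remaining=[/ id ) / num * num * num $]
Step 4: reduce T->F. Stack=[( T] ptr=2 lookahead=/ remaining=[/ id ) / num * num * num $]
Step 5: shift /. Stack=[( T /] ptr=3 lookahead=id remaining=[id ) / num * num * num $]
Step 6: shift id. Stack=[( T / id] ptr=4 lookahead=) remaining=[) / num * num * num $]
Step 7: reduce F->id. Stack=[( T / F] ptr=4 lookahead=) remaining=[) / num * num * num $]
Step 8: reduce T->T / F. Stack=[( T] ptr=4 lookahead=) remaining=[) / num * num * num $]
Step 9: reduce E->T. Stack=[( E] ptr=4 lookahead=) remaining=[) / num * num * num $]
Step 10: shift ). Stack=[( E )] ptr=5 lookahead=/ remaining=[/ num * num * num $]
Step 11: reduce F->( E ). Stack=[F] ptr=5 lookahead=/ remaining=[/ num * num * num $]
Step 12: reduce T->F. Stack=[T] ptr=5 lookahead=/ remaining=[/ num * num * num $]
Step 13: shift /. Stack=[T /] ptr=6 lookahead=num remaining=[num * num * num $]
Step 14: shift num. Stack=[T / num] ptr=7 lookahead=* remaining=[* num * num $]
Step 15: reduce F->num. Stack=[T / F] ptr=7 lookahead=* remaining=[* num * num $]
Step 16: reduce T->T / F. Stack=[T] ptr=7 lookahead=* remaining=[* num * num $]
Step 17: shift *. Stack=[T *] ptr=8 lookahead=num remaining=[num * num $]
Step 18: shift num. Stack=[T * num] ptr=9 lookahead=* remaining=[* num $]
Step 19: reduce F->num. Stack=[T * F] ptr=9 lookahead=* remaining=[* num $]
Step 20: reduce T->T * F. Stack=[T] ptr=9 lookahead=* remaining=[* num $]
Step 21: shift *. Stack=[T *] ptr=10 lookahead=num remaining=[num $]
Step 22: shift num. Stack=[T * num] ptr=11 lookahead=$ remaining=[$]
Step 23: reduce F->num. Stack=[T * F] ptr=11 lookahead=$ remaining=[$]
Step 24: reduce T->T * F. Stack=[T] ptr=11 lookahead=$ remaining=[$]
Step 25: reduce E->T. Stack=[E] ptr=11 lookahead=$ remaining=[$]
Step 26: accept. Stack=[E] ptr=11 lookahead=$ remaining=[$]

Answer: never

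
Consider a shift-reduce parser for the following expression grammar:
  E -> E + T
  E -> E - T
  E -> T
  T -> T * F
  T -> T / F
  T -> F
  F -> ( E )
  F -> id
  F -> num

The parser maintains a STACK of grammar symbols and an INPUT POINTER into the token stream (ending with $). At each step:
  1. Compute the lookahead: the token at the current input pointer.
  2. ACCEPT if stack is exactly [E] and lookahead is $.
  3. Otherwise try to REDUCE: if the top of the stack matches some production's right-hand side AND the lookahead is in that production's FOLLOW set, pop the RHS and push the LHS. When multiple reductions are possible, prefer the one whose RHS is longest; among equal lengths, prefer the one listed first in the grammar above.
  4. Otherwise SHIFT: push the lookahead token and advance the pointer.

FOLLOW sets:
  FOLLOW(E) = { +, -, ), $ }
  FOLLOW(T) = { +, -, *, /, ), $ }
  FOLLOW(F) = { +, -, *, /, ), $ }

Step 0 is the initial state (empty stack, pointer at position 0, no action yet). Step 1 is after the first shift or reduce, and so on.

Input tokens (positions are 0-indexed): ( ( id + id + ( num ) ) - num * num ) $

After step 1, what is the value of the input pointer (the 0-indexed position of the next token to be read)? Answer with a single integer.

Answer: 1

Derivation:
Step 1: shift (. Stack=[(] ptr=1 lookahead=( remaining=[( id + id + ( num ) ) - num * num ) $]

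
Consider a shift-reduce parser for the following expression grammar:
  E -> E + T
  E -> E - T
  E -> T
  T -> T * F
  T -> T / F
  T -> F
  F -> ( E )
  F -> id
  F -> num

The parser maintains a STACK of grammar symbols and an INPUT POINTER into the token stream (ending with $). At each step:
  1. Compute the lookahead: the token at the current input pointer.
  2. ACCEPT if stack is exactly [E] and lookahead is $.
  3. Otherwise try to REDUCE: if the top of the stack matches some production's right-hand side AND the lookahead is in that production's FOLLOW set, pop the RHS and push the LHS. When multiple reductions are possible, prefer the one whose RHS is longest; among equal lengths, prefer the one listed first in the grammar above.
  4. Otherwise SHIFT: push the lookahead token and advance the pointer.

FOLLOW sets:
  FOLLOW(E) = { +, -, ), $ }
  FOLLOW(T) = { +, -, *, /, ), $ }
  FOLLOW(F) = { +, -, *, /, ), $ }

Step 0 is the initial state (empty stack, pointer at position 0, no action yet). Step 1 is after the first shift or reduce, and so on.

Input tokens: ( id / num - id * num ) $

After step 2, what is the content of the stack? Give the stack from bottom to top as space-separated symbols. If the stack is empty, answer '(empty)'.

Answer: ( id

Derivation:
Step 1: shift (. Stack=[(] ptr=1 lookahead=id remaining=[id / num - id * num ) $]
Step 2: shift id. Stack=[( id] ptr=2 lookahead=/ remaining=[/ num - id * num ) $]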